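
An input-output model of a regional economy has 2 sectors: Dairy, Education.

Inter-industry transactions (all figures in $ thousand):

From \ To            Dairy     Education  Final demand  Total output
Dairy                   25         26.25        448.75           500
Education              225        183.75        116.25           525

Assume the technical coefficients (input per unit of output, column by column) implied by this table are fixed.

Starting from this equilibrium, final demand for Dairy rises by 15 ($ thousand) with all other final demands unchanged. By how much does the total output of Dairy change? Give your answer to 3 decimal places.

Technical coefficients a_ij = z_ij / X_j:
  a_DD = 25/500 = 0.05, a_ED = 225/500 = 0.45
  a_DE = 26.25/525 = 0.05, a_EE = 183.75/525 = 0.35
I − A =
  [   0.95    -0.05]
  [  -0.45     0.65]
det(I−A) = (0.95)(0.65) − (-0.05)(-0.45) = 0.5950
adj(I−A) = [[0.65, 0.05], [0.45, 0.95]]
(I − A)⁻¹ = adj(I−A) / det(I−A) ≈
  [   1.0924     0.0840]
  [   0.7563     1.5966]
Δx = (I − A)⁻¹ Δd with Δd having +15 in the Dairy component and 0 elsewhere.
So Δx_D = L_DD · (+15), where L_DD = adj(I−A)_DD / det(I−A) = 0.65 / 0.5950.
Δx_D = 0.65 × (+15) / 0.5950 = 9.75 / 0.5950 ≈ 16.387.

Δx_D = 16.387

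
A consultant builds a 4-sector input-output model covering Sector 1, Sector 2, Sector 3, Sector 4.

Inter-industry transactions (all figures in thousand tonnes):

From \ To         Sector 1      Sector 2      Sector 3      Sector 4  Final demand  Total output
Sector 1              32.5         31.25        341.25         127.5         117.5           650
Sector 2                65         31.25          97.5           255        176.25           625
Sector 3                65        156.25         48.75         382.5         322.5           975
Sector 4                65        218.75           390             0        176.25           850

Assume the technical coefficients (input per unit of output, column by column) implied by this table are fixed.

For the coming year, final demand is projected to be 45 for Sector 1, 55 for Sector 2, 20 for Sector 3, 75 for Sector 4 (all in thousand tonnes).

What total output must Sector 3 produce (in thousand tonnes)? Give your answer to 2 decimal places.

Technical coefficients a_ij = z_ij / X_j:
  a_11 = 32.5/650 = 0.05, a_21 = 65/650 = 0.10, a_31 = 65/650 = 0.10, a_41 = 65/650 = 0.10
  a_12 = 31.25/625 = 0.05, a_22 = 31.25/625 = 0.05, a_32 = 156.25/625 = 0.25, a_42 = 218.75/625 = 0.35
  a_13 = 341.25/975 = 0.35, a_23 = 97.5/975 = 0.10, a_33 = 48.75/975 = 0.05, a_43 = 390/975 = 0.40
  a_14 = 127.5/850 = 0.15, a_24 = 255/850 = 0.30, a_34 = 382.5/850 = 0.45, a_44 = 0/850 = 0.00
I − A =
  [   0.95    -0.05    -0.35    -0.15]
  [  -0.10     0.95    -0.10    -0.30]
  [  -0.10    -0.25     0.95    -0.45]
  [  -0.10    -0.35    -0.40     1.00]
Compute the cofactors C_ij = (−1)^(i+j)·(3×3 minor ij) of I−A; the adjugate is their transpose:
adj(I−A) = Cᵀ =
  [ 0.561000   0.246000   0.369000   0.324000]
  [ 0.132000   0.660500   0.259000   0.334500]
  [ 0.175500   0.395875   0.776750   0.494625]
  [ 0.172500   0.414125   0.438250   0.786375]
det(I−A) = Σ_j (I−A)_1j·C_1j = (0.95)(0.561000) + (-0.05)(0.132000) + (-0.35)(0.175500) + (-0.15)(0.172500) = 0.43905
(I − A)⁻¹ = adj(I−A) / det(I−A) ≈
  [   1.2778     0.5603     0.8405     0.7380]
  [   0.3006     1.5044     0.5899     0.7619]
  [   0.3997     0.9017     1.7692     1.1266]
  [   0.3929     0.9432     0.9982     1.7911]
x = (I − A)⁻¹ d = adj(I−A)·d / det(I−A), with det(I−A) = 0.43905:
  x_1 = (0.561000·45 + 0.246000·55 + 0.369000·20 + 0.324000·75) / 0.43905 = 70.455 / 0.43905 ≈ 160.47
  x_2 = (0.132000·45 + 0.660500·55 + 0.259000·20 + 0.334500·75) / 0.43905 = 72.535 / 0.43905 ≈ 165.21
  x_3 = (0.175500·45 + 0.395875·55 + 0.776750·20 + 0.494625·75) / 0.43905 = 82.3025 / 0.43905 ≈ 187.46
  x_4 = (0.172500·45 + 0.414125·55 + 0.438250·20 + 0.786375·75) / 0.43905 = 98.2825 / 0.43905 ≈ 223.85

x_3 = 187.46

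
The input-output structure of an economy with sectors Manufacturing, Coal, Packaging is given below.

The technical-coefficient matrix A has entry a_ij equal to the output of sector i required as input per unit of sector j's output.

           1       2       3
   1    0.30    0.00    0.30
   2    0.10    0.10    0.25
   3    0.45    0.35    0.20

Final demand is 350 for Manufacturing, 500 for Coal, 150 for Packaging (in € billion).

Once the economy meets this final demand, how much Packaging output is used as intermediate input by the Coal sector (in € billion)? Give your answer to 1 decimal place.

I − A =
  [   0.70     0.00    -0.30]
  [  -0.10     0.90    -0.25]
  [  -0.45    -0.35     0.80]
Cofactors of I−A, C_ij = (−1)^(i+j)·(minor ij) (rows/columns in the sector order above):
  C_11 = (0.90)(0.80) − (-0.25)(-0.35) = 0.6325
  C_12 = −[(-0.10)(0.80) − (-0.25)(-0.45)] = 0.1925
  C_13 = (-0.10)(-0.35) − (0.90)(-0.45) = 0.4400
  C_21 = −[(0.00)(0.80) − (-0.30)(-0.35)] = 0.1050
  C_22 = (0.70)(0.80) − (-0.30)(-0.45) = 0.4250
  C_23 = −[(0.70)(-0.35) − (0.00)(-0.45)] = 0.2450
  C_31 = (0.00)(-0.25) − (-0.30)(0.90) = 0.2700
  C_32 = −[(0.70)(-0.25) − (-0.30)(-0.10)] = 0.2050
  C_33 = (0.70)(0.90) − (0.00)(-0.10) = 0.6300
det(I−A) = Σ_j (I−A)_1j·C_1j = (0.70)(0.6325) + (0.00)(0.1925) + (-0.30)(0.4400) = 0.31075
adj(I−A) = Cᵀ =
  [ 0.6325   0.1050   0.2700]
  [ 0.1925   0.4250   0.2050]
  [ 0.4400   0.2450   0.6300]
(I − A)⁻¹ = adj(I−A) / det(I−A) ≈
  [   2.0354     0.3379     0.8689]
  [   0.6195     1.3677     0.6597]
  [   1.4159     0.7884     2.0274]
First solve x = (I − A)⁻¹ d = adj(I−A)·d / det(I−A); in particular x_2 = (0.1925·350 + 0.4250·500 + 0.2050·150) / 0.31075 = 310.625 / 0.31075 ≈ 999.598.
Intermediate flow from 3 to 2: z_32 = a_32 · x_2 = 0.35 × 310.625 / 0.31075 = 108.71875 / 0.31075 ≈ 349.9.

z_32 = 349.9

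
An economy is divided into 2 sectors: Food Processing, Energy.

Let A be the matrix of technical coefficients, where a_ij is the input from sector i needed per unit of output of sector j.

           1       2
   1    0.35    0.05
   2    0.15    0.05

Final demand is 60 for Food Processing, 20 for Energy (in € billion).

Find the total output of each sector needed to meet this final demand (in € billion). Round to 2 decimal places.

x_1 = 95.08, x_2 = 36.07

I − A =
  [   0.65    -0.05]
  [  -0.15     0.95]
det(I−A) = (0.65)(0.95) − (-0.05)(-0.15) = 0.6100
adj(I−A) = [[0.95, 0.05], [0.15, 0.65]]
(I − A)⁻¹ = adj(I−A) / det(I−A) ≈
  [   1.5574     0.0820]
  [   0.2459     1.0656]
x = (I − A)⁻¹ d = adj(I−A)·d / det(I−A), with det(I−A) = 0.6100:
  x_1 = (0.95·60 + 0.05·20) / 0.6100 = 58.00 / 0.6100 ≈ 95.08
  x_2 = (0.15·60 + 0.65·20) / 0.6100 = 22.00 / 0.6100 ≈ 36.07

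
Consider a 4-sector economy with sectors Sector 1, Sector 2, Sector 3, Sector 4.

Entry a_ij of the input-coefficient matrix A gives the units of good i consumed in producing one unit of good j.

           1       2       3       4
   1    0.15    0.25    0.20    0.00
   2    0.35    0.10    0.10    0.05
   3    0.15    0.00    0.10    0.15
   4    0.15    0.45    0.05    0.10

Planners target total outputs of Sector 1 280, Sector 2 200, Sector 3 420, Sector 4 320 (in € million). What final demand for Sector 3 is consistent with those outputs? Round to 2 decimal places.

I − A =
  [   0.85    -0.25    -0.20     0.00]
  [  -0.35     0.90    -0.10    -0.05]
  [  -0.15     0.00     0.90    -0.15]
  [  -0.15    -0.45    -0.05     0.90]
d = (I − A) x:
  d_1 = (+0.85)·280 + (-0.25)·200 + (-0.20)·420 + (+0.00)·320 = 104.00
  d_2 = (-0.35)·280 + (+0.90)·200 + (-0.10)·420 + (-0.05)·320 = 24.00
  d_3 = (-0.15)·280 + (+0.00)·200 + (+0.90)·420 + (-0.15)·320 = 288.00
  d_4 = (-0.15)·280 + (-0.45)·200 + (-0.05)·420 + (+0.90)·320 = 135.00

d_3 = 288.00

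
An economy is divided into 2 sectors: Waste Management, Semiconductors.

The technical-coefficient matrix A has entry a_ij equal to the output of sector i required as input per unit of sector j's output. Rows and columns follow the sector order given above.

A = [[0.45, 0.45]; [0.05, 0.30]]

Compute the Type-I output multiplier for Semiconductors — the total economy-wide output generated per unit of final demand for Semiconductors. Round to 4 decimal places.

I − A =
  [   0.55    -0.45]
  [  -0.05     0.70]
det(I−A) = (0.55)(0.70) − (-0.45)(-0.05) = 0.3625
adj(I−A) = [[0.70, 0.45], [0.05, 0.55]]
(I − A)⁻¹ = adj(I−A) / det(I−A) ≈
  [   1.93103     1.24138]
  [   0.13793     1.51724]
The output multiplier for sector j is the column-j sum of the Leontief inverse (I − A)⁻¹ = adj(I−A) / det(I−A).
Column 2 of adj(I−A): (0.45, 0.55); det(I−A) = 0.3625.
m_2 = (0.45 + 0.55) / 0.3625 = 1.00 / 0.3625 ≈ 2.7586.

m_2 = 2.7586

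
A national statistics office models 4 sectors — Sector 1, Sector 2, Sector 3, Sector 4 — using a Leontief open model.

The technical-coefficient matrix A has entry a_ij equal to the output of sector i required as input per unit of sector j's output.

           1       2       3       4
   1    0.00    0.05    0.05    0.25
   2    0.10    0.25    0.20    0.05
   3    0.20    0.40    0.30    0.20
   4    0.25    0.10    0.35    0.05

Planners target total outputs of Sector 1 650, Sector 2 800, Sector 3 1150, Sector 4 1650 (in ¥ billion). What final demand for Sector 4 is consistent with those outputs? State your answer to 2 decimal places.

d_4 = 922.50

I − A =
  [   1.00    -0.05    -0.05    -0.25]
  [  -0.10     0.75    -0.20    -0.05]
  [  -0.20    -0.40     0.70    -0.20]
  [  -0.25    -0.10    -0.35     0.95]
d = (I − A) x:
  d_1 = (+1.00)·650 + (-0.05)·800 + (-0.05)·1150 + (-0.25)·1650 = 140.00
  d_2 = (-0.10)·650 + (+0.75)·800 + (-0.20)·1150 + (-0.05)·1650 = 222.50
  d_3 = (-0.20)·650 + (-0.40)·800 + (+0.70)·1150 + (-0.20)·1650 = 25.00
  d_4 = (-0.25)·650 + (-0.10)·800 + (-0.35)·1150 + (+0.95)·1650 = 922.50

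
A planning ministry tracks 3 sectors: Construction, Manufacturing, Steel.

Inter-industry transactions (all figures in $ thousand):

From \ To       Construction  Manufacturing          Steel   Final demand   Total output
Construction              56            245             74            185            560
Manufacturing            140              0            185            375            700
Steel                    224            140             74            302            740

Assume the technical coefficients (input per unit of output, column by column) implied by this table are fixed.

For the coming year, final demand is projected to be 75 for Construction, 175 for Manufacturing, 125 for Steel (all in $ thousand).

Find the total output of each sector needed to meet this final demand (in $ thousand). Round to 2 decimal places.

x_C = 240.52, x_M = 314.02, x_S = 315.57

Technical coefficients a_ij = z_ij / X_j:
  a_CC = 56/560 = 0.10, a_MC = 140/560 = 0.25, a_SC = 224/560 = 0.40
  a_CM = 245/700 = 0.35, a_MM = 0/700 = 0.00, a_SM = 140/700 = 0.20
  a_CS = 74/740 = 0.10, a_MS = 185/740 = 0.25, a_SS = 74/740 = 0.10
I − A =
  [   0.90    -0.35    -0.10]
  [  -0.25     1.00    -0.25]
  [  -0.40    -0.20     0.90]
Cofactors of I−A, C_ij = (−1)^(i+j)·(minor ij) (rows/columns in the sector order above):
  C_11 = (1.00)(0.90) − (-0.25)(-0.20) = 0.8500
  C_12 = −[(-0.25)(0.90) − (-0.25)(-0.40)] = 0.3250
  C_13 = (-0.25)(-0.20) − (1.00)(-0.40) = 0.4500
  C_21 = −[(-0.35)(0.90) − (-0.10)(-0.20)] = 0.3350
  C_22 = (0.90)(0.90) − (-0.10)(-0.40) = 0.7700
  C_23 = −[(0.90)(-0.20) − (-0.35)(-0.40)] = 0.3200
  C_31 = (-0.35)(-0.25) − (-0.10)(1.00) = 0.1875
  C_32 = −[(0.90)(-0.25) − (-0.10)(-0.25)] = 0.2500
  C_33 = (0.90)(1.00) − (-0.35)(-0.25) = 0.8125
det(I−A) = Σ_j (I−A)_1j·C_1j = (0.90)(0.8500) + (-0.35)(0.3250) + (-0.10)(0.4500) = 0.60625
adj(I−A) = Cᵀ =
  [ 0.8500   0.3350   0.1875]
  [ 0.3250   0.7700   0.2500]
  [ 0.4500   0.3200   0.8125]
(I − A)⁻¹ = adj(I−A) / det(I−A) ≈
  [   1.4021     0.5526     0.3093]
  [   0.5361     1.2701     0.4124]
  [   0.7423     0.5278     1.3402]
x = (I − A)⁻¹ d = adj(I−A)·d / det(I−A), with det(I−A) = 0.60625:
  x_C = (0.8500·75 + 0.3350·175 + 0.1875·125) / 0.60625 = 145.8125 / 0.60625 ≈ 240.52
  x_M = (0.3250·75 + 0.7700·175 + 0.2500·125) / 0.60625 = 190.375 / 0.60625 ≈ 314.02
  x_S = (0.4500·75 + 0.3200·175 + 0.8125·125) / 0.60625 = 191.3125 / 0.60625 ≈ 315.57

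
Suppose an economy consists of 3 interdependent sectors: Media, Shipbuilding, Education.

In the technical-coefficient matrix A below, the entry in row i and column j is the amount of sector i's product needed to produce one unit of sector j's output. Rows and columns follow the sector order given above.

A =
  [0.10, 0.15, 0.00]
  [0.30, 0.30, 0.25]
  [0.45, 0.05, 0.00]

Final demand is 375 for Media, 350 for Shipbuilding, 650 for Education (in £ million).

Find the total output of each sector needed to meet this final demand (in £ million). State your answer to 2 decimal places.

x_1 = 601.01, x_2 = 1106.06, x_3 = 975.76

I − A =
  [   0.90    -0.15     0.00]
  [  -0.30     0.70    -0.25]
  [  -0.45    -0.05     1.00]
Cofactors of I−A, C_ij = (−1)^(i+j)·(minor ij) (rows/columns in the sector order above):
  C_11 = (0.70)(1.00) − (-0.25)(-0.05) = 0.6875
  C_12 = −[(-0.30)(1.00) − (-0.25)(-0.45)] = 0.4125
  C_13 = (-0.30)(-0.05) − (0.70)(-0.45) = 0.3300
  C_21 = −[(-0.15)(1.00) − (0.00)(-0.05)] = 0.1500
  C_22 = (0.90)(1.00) − (0.00)(-0.45) = 0.9000
  C_23 = −[(0.90)(-0.05) − (-0.15)(-0.45)] = 0.1125
  C_31 = (-0.15)(-0.25) − (0.00)(0.70) = 0.0375
  C_32 = −[(0.90)(-0.25) − (0.00)(-0.30)] = 0.2250
  C_33 = (0.90)(0.70) − (-0.15)(-0.30) = 0.5850
det(I−A) = Σ_j (I−A)_1j·C_1j = (0.90)(0.6875) + (-0.15)(0.4125) + (0.00)(0.3300) = 0.556875
adj(I−A) = Cᵀ =
  [ 0.6875   0.1500   0.0375]
  [ 0.4125   0.9000   0.2250]
  [ 0.3300   0.1125   0.5850]
(I − A)⁻¹ = adj(I−A) / det(I−A) ≈
  [   1.2346     0.2694     0.0673]
  [   0.7407     1.6162     0.4040]
  [   0.5926     0.2020     1.0505]
x = (I − A)⁻¹ d = adj(I−A)·d / det(I−A), with det(I−A) = 0.556875:
  x_1 = (0.6875·375 + 0.1500·350 + 0.0375·650) / 0.556875 = 334.6875 / 0.556875 ≈ 601.01
  x_2 = (0.4125·375 + 0.9000·350 + 0.2250·650) / 0.556875 = 615.9375 / 0.556875 ≈ 1106.06
  x_3 = (0.3300·375 + 0.1125·350 + 0.5850·650) / 0.556875 = 543.375 / 0.556875 ≈ 975.76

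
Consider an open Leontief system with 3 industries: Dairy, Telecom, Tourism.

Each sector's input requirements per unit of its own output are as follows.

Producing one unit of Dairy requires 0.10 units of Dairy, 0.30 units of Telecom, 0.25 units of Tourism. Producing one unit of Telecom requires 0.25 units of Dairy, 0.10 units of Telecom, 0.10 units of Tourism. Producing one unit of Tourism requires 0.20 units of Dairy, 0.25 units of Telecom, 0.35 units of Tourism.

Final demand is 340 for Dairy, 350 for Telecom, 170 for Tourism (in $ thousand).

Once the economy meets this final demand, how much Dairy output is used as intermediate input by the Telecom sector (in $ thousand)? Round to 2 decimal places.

I − A =
  [   0.90    -0.25    -0.20]
  [  -0.30     0.90    -0.25]
  [  -0.25    -0.10     0.65]
Cofactors of I−A, C_ij = (−1)^(i+j)·(minor ij) (rows/columns in the sector order above):
  C_11 = (0.90)(0.65) − (-0.25)(-0.10) = 0.5600
  C_12 = −[(-0.30)(0.65) − (-0.25)(-0.25)] = 0.2575
  C_13 = (-0.30)(-0.10) − (0.90)(-0.25) = 0.2550
  C_21 = −[(-0.25)(0.65) − (-0.20)(-0.10)] = 0.1825
  C_22 = (0.90)(0.65) − (-0.20)(-0.25) = 0.5350
  C_23 = −[(0.90)(-0.10) − (-0.25)(-0.25)] = 0.1525
  C_31 = (-0.25)(-0.25) − (-0.20)(0.90) = 0.2425
  C_32 = −[(0.90)(-0.25) − (-0.20)(-0.30)] = 0.2850
  C_33 = (0.90)(0.90) − (-0.25)(-0.30) = 0.7350
det(I−A) = Σ_j (I−A)_1j·C_1j = (0.90)(0.5600) + (-0.25)(0.2575) + (-0.20)(0.2550) = 0.388625
adj(I−A) = Cᵀ =
  [ 0.5600   0.1825   0.2425]
  [ 0.2575   0.5350   0.2850]
  [ 0.2550   0.1525   0.7350]
(I − A)⁻¹ = adj(I−A) / det(I−A) ≈
  [   1.4410     0.4696     0.6240]
  [   0.6626     1.3766     0.7334]
  [   0.6562     0.3924     1.8913]
First solve x = (I − A)⁻¹ d = adj(I−A)·d / det(I−A); in particular x_2 = (0.2575·340 + 0.5350·350 + 0.2850·170) / 0.388625 = 323.25 / 0.388625 ≈ 831.7787.
Intermediate flow from 1 to 2: z_12 = a_12 · x_2 = 0.25 × 323.25 / 0.388625 = 80.8125 / 0.388625 ≈ 207.94.

z_12 = 207.94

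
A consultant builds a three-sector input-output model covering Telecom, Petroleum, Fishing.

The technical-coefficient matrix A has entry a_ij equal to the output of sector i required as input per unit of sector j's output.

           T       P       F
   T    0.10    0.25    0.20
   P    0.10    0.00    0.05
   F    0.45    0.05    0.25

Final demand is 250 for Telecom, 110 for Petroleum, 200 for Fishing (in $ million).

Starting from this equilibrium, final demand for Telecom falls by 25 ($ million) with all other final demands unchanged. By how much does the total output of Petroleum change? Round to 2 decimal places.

I − A =
  [   0.90    -0.25    -0.20]
  [  -0.10     1.00    -0.05]
  [  -0.45    -0.05     0.75]
Cofactors of I−A, C_ij = (−1)^(i+j)·(minor ij) (rows/columns in the sector order above):
  C_11 = (1.00)(0.75) − (-0.05)(-0.05) = 0.7475
  C_12 = −[(-0.10)(0.75) − (-0.05)(-0.45)] = 0.0975
  C_13 = (-0.10)(-0.05) − (1.00)(-0.45) = 0.4550
  C_21 = −[(-0.25)(0.75) − (-0.20)(-0.05)] = 0.1975
  C_22 = (0.90)(0.75) − (-0.20)(-0.45) = 0.5850
  C_23 = −[(0.90)(-0.05) − (-0.25)(-0.45)] = 0.1575
  C_31 = (-0.25)(-0.05) − (-0.20)(1.00) = 0.2125
  C_32 = −[(0.90)(-0.05) − (-0.20)(-0.10)] = 0.0650
  C_33 = (0.90)(1.00) − (-0.25)(-0.10) = 0.8750
det(I−A) = Σ_j (I−A)_1j·C_1j = (0.90)(0.7475) + (-0.25)(0.0975) + (-0.20)(0.4550) = 0.557375
adj(I−A) = Cᵀ =
  [ 0.7475   0.1975   0.2125]
  [ 0.0975   0.5850   0.0650]
  [ 0.4550   0.1575   0.8750]
(I − A)⁻¹ = adj(I−A) / det(I−A) ≈
  [   1.3411     0.3543     0.3813]
  [   0.1749     1.0496     0.1166]
  [   0.8163     0.2826     1.5699]
Δx = (I − A)⁻¹ Δd with Δd having -25 in the Telecom component and 0 elsewhere.
So Δx_P = L_PT · (-25), where L_PT = adj(I−A)_PT / det(I−A) = 0.0975 / 0.557375.
Δx_P = 0.0975 × (-25) / 0.557375 = -2.4375 / 0.557375 ≈ -4.37.

Δx_P = -4.37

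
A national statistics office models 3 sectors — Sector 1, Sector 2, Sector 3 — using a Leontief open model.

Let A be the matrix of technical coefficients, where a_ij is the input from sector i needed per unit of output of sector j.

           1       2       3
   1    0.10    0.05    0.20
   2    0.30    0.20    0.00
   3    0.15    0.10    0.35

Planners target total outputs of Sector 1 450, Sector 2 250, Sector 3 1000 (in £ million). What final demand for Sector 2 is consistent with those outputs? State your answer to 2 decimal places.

d_2 = 65.00

I − A =
  [   0.90    -0.05    -0.20]
  [  -0.30     0.80     0.00]
  [  -0.15    -0.10     0.65]
d = (I − A) x:
  d_1 = (+0.90)·450 + (-0.05)·250 + (-0.20)·1000 = 192.50
  d_2 = (-0.30)·450 + (+0.80)·250 + (+0.00)·1000 = 65.00
  d_3 = (-0.15)·450 + (-0.10)·250 + (+0.65)·1000 = 557.50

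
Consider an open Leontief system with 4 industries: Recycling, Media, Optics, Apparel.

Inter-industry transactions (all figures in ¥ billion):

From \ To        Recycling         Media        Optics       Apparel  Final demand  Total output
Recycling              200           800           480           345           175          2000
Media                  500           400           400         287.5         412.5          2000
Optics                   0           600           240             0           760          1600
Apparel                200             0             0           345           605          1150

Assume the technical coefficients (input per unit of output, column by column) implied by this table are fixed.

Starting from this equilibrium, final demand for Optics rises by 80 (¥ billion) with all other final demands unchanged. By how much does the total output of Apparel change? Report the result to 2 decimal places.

Technical coefficients a_ij = z_ij / X_j:
  a_11 = 200/2000 = 0.10, a_21 = 500/2000 = 0.25, a_31 = 0/2000 = 0.00, a_41 = 200/2000 = 0.10
  a_12 = 800/2000 = 0.40, a_22 = 400/2000 = 0.20, a_32 = 600/2000 = 0.30, a_42 = 0/2000 = 0.00
  a_13 = 480/1600 = 0.30, a_23 = 400/1600 = 0.25, a_33 = 240/1600 = 0.15, a_43 = 0/1600 = 0.00
  a_14 = 345/1150 = 0.30, a_24 = 287.5/1150 = 0.25, a_34 = 0/1150 = 0.00, a_44 = 345/1150 = 0.30
I − A =
  [   0.90    -0.40    -0.30    -0.30]
  [  -0.25     0.80    -0.25    -0.25]
  [   0.00    -0.30     0.85     0.00]
  [  -0.10     0.00     0.00     0.70]
Compute the cofactors C_ij = (−1)^(i+j)·(3×3 minor ij) of I−A; the adjugate is their transpose:
adj(I−A) = Cᵀ =
  [ 0.4235   0.3010   0.2380   0.2890]
  [ 0.1700   0.5100   0.2100   0.2550]
  [ 0.0600   0.1800   0.4000   0.0900]
  [ 0.0605   0.0430   0.0340   0.4370]
det(I−A) = Σ_j (I−A)_1j·C_1j = (0.90)(0.4235) + (-0.40)(0.1700) + (-0.30)(0.0600) + (-0.30)(0.0605) = 0.2770
(I − A)⁻¹ = adj(I−A) / det(I−A) ≈
  [   1.5289     1.0866     0.8592     1.0433]
  [   0.6137     1.8412     0.7581     0.9206]
  [   0.2166     0.6498     1.4440     0.3249]
  [   0.2184     0.1552     0.1227     1.5776]
Δx = (I − A)⁻¹ Δd with Δd having +80 in the Optics component and 0 elsewhere.
So Δx_4 = L_43 · (+80), where L_43 = adj(I−A)_43 / det(I−A) = 0.0340 / 0.2770.
Δx_4 = 0.0340 × (+80) / 0.2770 = 2.72 / 0.2770 ≈ 9.82.

Δx_4 = 9.82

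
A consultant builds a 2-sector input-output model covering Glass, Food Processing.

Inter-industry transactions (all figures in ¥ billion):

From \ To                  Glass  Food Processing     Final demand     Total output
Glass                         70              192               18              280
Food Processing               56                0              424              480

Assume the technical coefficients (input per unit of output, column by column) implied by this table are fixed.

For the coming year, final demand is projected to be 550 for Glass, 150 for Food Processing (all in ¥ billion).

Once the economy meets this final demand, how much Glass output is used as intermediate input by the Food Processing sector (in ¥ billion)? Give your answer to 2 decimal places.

z_12 = 132.84

Technical coefficients a_ij = z_ij / X_j:
  a_11 = 70/280 = 0.25, a_21 = 56/280 = 0.20
  a_12 = 192/480 = 0.40, a_22 = 0/480 = 0.00
I − A =
  [   0.75    -0.40]
  [  -0.20     1.00]
det(I−A) = (0.75)(1.00) − (-0.40)(-0.20) = 0.6700
adj(I−A) = [[1.00, 0.40], [0.20, 0.75]]
(I − A)⁻¹ = adj(I−A) / det(I−A) ≈
  [   1.4925     0.5970]
  [   0.2985     1.1194]
First solve x = (I − A)⁻¹ d = adj(I−A)·d / det(I−A); in particular x_2 = (0.20·550 + 0.75·150) / 0.6700 = 222.50 / 0.6700 ≈ 332.0896.
Intermediate flow from 1 to 2: z_12 = a_12 · x_2 = 0.40 × 222.50 / 0.6700 = 89.00 / 0.6700 ≈ 132.84.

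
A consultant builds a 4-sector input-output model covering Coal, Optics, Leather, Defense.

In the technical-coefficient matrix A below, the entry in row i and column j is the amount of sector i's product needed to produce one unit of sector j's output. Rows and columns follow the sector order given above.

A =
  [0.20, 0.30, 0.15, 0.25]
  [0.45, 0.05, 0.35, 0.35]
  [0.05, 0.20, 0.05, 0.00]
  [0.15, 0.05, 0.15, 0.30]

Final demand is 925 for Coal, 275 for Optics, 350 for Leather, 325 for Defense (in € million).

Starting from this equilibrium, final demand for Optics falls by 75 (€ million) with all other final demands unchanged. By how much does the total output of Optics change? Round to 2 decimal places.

Δx_O = -132.24

I − A =
  [   0.80    -0.30    -0.15    -0.25]
  [  -0.45     0.95    -0.35    -0.35]
  [  -0.05    -0.20     0.95     0.00]
  [  -0.15    -0.05    -0.15     0.70]
Compute the cofactors C_ij = (−1)^(i+j)·(3×3 minor ij) of I−A; the adjugate is their transpose:
adj(I−A) = Cᵀ =
  [ 0.555625   0.239875   0.226375   0.318375]
  [ 0.364000   0.489250   0.296875   0.374625]
  [ 0.105875   0.115625   0.366500   0.095625]
  [ 0.167750   0.111125   0.148250   0.511875]
det(I−A) = Σ_j (I−A)_1j·C_1j = (0.80)(0.555625) + (-0.30)(0.364000) + (-0.15)(0.105875) + (-0.25)(0.167750) = 0.27748125
(I − A)⁻¹ = adj(I−A) / det(I−A) ≈
  [   2.0024     0.8645     0.8158     1.1474]
  [   1.3118     1.7632     1.0699     1.3501]
  [   0.3816     0.4167     1.3208     0.3446]
  [   0.6045     0.4005     0.5343     1.8447]
Δx = (I − A)⁻¹ Δd with Δd having -75 in the Optics component and 0 elsewhere.
So Δx_O = L_OO · (-75), where L_OO = adj(I−A)_OO / det(I−A) = 0.489250 / 0.27748125.
Δx_O = 0.489250 × (-75) / 0.27748125 = -36.69375 / 0.27748125 ≈ -132.24.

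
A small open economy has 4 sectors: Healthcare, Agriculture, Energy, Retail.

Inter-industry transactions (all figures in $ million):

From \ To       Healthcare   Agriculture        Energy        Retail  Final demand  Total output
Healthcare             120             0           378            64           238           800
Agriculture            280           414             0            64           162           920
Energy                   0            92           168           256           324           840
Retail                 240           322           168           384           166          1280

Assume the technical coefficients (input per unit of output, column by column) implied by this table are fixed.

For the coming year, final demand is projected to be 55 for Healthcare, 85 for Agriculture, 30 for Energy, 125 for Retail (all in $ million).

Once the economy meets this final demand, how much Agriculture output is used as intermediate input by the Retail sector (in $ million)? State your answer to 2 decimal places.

Technical coefficients a_ij = z_ij / X_j:
  a_11 = 120/800 = 0.15, a_21 = 280/800 = 0.35, a_31 = 0/800 = 0.00, a_41 = 240/800 = 0.30
  a_12 = 0/920 = 0.00, a_22 = 414/920 = 0.45, a_32 = 92/920 = 0.10, a_42 = 322/920 = 0.35
  a_13 = 378/840 = 0.45, a_23 = 0/840 = 0.00, a_33 = 168/840 = 0.20, a_43 = 168/840 = 0.20
  a_14 = 64/1280 = 0.05, a_24 = 64/1280 = 0.05, a_34 = 256/1280 = 0.20, a_44 = 384/1280 = 0.30
I − A =
  [   0.85     0.00    -0.45    -0.05]
  [  -0.35     0.55     0.00    -0.05]
  [   0.00    -0.10     0.80    -0.20]
  [  -0.30    -0.35    -0.20     0.70]
Compute the cofactors C_ij = (−1)^(i+j)·(3×3 minor ij) of I−A; the adjugate is their transpose:
adj(I−A) = Cᵀ =
  [ 0.271000   0.078000   0.170875   0.073750]
  [ 0.194000   0.403000   0.129000   0.079500]
  [ 0.083500   0.117500   0.298000   0.099500]
  [ 0.237000   0.268500   0.222875   0.358250]
det(I−A) = Σ_j (I−A)_1j·C_1j = (0.85)(0.271000) + (0.00)(0.194000) + (-0.45)(0.083500) + (-0.05)(0.237000) = 0.180925
(I − A)⁻¹ = adj(I−A) / det(I−A) ≈
  [   1.4979     0.4311     0.9445     0.4076]
  [   1.0723     2.2274     0.7130     0.4394]
  [   0.4615     0.6494     1.6471     0.5500]
  [   1.3099     1.4840     1.2319     1.9801]
First solve x = (I − A)⁻¹ d = adj(I−A)·d / det(I−A); in particular x_4 = (0.237000·55 + 0.268500·85 + 0.222875·30 + 0.358250·125) / 0.180925 = 87.325 / 0.180925 ≈ 482.6586.
Intermediate flow from 2 to 4: z_24 = a_24 · x_4 = 0.05 × 87.325 / 0.180925 = 4.36625 / 0.180925 ≈ 24.13.

z_24 = 24.13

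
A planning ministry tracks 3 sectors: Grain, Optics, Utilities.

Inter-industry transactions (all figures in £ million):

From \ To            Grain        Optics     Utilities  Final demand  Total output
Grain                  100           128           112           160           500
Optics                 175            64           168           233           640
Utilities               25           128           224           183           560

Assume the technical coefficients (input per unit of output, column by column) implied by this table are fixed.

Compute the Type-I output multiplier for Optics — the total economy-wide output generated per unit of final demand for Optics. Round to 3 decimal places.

m_O = 2.532

Technical coefficients a_ij = z_ij / X_j:
  a_GG = 100/500 = 0.20, a_OG = 175/500 = 0.35, a_UG = 25/500 = 0.05
  a_GO = 128/640 = 0.20, a_OO = 64/640 = 0.10, a_UO = 128/640 = 0.20
  a_GU = 112/560 = 0.20, a_OU = 168/560 = 0.30, a_UU = 224/560 = 0.40
I − A =
  [   0.80    -0.20    -0.20]
  [  -0.35     0.90    -0.30]
  [  -0.05    -0.20     0.60]
Cofactors of I−A, C_ij = (−1)^(i+j)·(minor ij) (rows/columns in the sector order above):
  C_11 = (0.90)(0.60) − (-0.30)(-0.20) = 0.4800
  C_12 = −[(-0.35)(0.60) − (-0.30)(-0.05)] = 0.2250
  C_13 = (-0.35)(-0.20) − (0.90)(-0.05) = 0.1150
  C_21 = −[(-0.20)(0.60) − (-0.20)(-0.20)] = 0.1600
  C_22 = (0.80)(0.60) − (-0.20)(-0.05) = 0.4700
  C_23 = −[(0.80)(-0.20) − (-0.20)(-0.05)] = 0.1700
  C_31 = (-0.20)(-0.30) − (-0.20)(0.90) = 0.2400
  C_32 = −[(0.80)(-0.30) − (-0.20)(-0.35)] = 0.3100
  C_33 = (0.80)(0.90) − (-0.20)(-0.35) = 0.6500
det(I−A) = Σ_j (I−A)_1j·C_1j = (0.80)(0.4800) + (-0.20)(0.2250) + (-0.20)(0.1150) = 0.3160
adj(I−A) = Cᵀ =
  [ 0.4800   0.1600   0.2400]
  [ 0.2250   0.4700   0.3100]
  [ 0.1150   0.1700   0.6500]
(I − A)⁻¹ = adj(I−A) / det(I−A) ≈
  [   1.5190     0.5063     0.7595]
  [   0.7120     1.4873     0.9810]
  [   0.3639     0.5380     2.0570]
The output multiplier for sector j is the column-j sum of the Leontief inverse (I − A)⁻¹ = adj(I−A) / det(I−A).
Column O of adj(I−A): (0.1600, 0.4700, 0.1700); det(I−A) = 0.3160.
m_O = (0.1600 + 0.4700 + 0.1700) / 0.3160 = 0.80 / 0.3160 ≈ 2.532.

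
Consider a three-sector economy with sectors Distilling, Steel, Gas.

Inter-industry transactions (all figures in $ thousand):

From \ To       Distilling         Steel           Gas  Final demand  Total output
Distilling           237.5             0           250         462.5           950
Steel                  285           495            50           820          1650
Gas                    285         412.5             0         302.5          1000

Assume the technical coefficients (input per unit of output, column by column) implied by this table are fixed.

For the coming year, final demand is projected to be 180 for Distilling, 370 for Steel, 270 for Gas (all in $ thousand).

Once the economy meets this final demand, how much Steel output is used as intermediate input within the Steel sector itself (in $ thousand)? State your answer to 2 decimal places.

z_SS = 227.39

Technical coefficients a_ij = z_ij / X_j:
  a_DD = 237.5/950 = 0.25, a_SD = 285/950 = 0.30, a_GD = 285/950 = 0.30
  a_DS = 0/1650 = 0.00, a_SS = 495/1650 = 0.30, a_GS = 412.5/1650 = 0.25
  a_DG = 250/1000 = 0.25, a_SG = 50/1000 = 0.05, a_GG = 0/1000 = 0.00
I − A =
  [   0.75     0.00    -0.25]
  [  -0.30     0.70    -0.05]
  [  -0.30    -0.25     1.00]
Cofactors of I−A, C_ij = (−1)^(i+j)·(minor ij) (rows/columns in the sector order above):
  C_11 = (0.70)(1.00) − (-0.05)(-0.25) = 0.6875
  C_12 = −[(-0.30)(1.00) − (-0.05)(-0.30)] = 0.3150
  C_13 = (-0.30)(-0.25) − (0.70)(-0.30) = 0.2850
  C_21 = −[(0.00)(1.00) − (-0.25)(-0.25)] = 0.0625
  C_22 = (0.75)(1.00) − (-0.25)(-0.30) = 0.6750
  C_23 = −[(0.75)(-0.25) − (0.00)(-0.30)] = 0.1875
  C_31 = (0.00)(-0.05) − (-0.25)(0.70) = 0.1750
  C_32 = −[(0.75)(-0.05) − (-0.25)(-0.30)] = 0.1125
  C_33 = (0.75)(0.70) − (0.00)(-0.30) = 0.5250
det(I−A) = Σ_j (I−A)_1j·C_1j = (0.75)(0.6875) + (0.00)(0.3150) + (-0.25)(0.2850) = 0.444375
adj(I−A) = Cᵀ =
  [ 0.6875   0.0625   0.1750]
  [ 0.3150   0.6750   0.1125]
  [ 0.2850   0.1875   0.5250]
(I − A)⁻¹ = adj(I−A) / det(I−A) ≈
  [   1.5471     0.1406     0.3938]
  [   0.7089     1.5190     0.2532]
  [   0.6414     0.4219     1.1814]
First solve x = (I − A)⁻¹ d = adj(I−A)·d / det(I−A); in particular x_S = (0.3150·180 + 0.6750·370 + 0.1125·270) / 0.444375 = 336.825 / 0.444375 ≈ 757.9747.
Intermediate flow from S to S: z_SS = a_SS · x_S = 0.30 × 336.825 / 0.444375 = 101.0475 / 0.444375 ≈ 227.39.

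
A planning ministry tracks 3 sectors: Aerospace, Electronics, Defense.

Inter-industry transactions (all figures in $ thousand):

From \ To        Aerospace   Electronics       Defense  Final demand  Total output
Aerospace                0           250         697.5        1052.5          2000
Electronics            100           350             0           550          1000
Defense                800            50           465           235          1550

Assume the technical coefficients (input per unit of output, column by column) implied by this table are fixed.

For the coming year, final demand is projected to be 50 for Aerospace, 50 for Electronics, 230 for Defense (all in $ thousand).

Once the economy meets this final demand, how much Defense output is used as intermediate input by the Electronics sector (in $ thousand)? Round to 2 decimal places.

z_DE = 5.02

Technical coefficients a_ij = z_ij / X_j:
  a_AA = 0/2000 = 0.00, a_EA = 100/2000 = 0.05, a_DA = 800/2000 = 0.40
  a_AE = 250/1000 = 0.25, a_EE = 350/1000 = 0.35, a_DE = 50/1000 = 0.05
  a_AD = 697.5/1550 = 0.45, a_ED = 0/1550 = 0.00, a_DD = 465/1550 = 0.30
I − A =
  [   1.00    -0.25    -0.45]
  [  -0.05     0.65     0.00]
  [  -0.40    -0.05     0.70]
Cofactors of I−A, C_ij = (−1)^(i+j)·(minor ij) (rows/columns in the sector order above):
  C_11 = (0.65)(0.70) − (0.00)(-0.05) = 0.4550
  C_12 = −[(-0.05)(0.70) − (0.00)(-0.40)] = 0.0350
  C_13 = (-0.05)(-0.05) − (0.65)(-0.40) = 0.2625
  C_21 = −[(-0.25)(0.70) − (-0.45)(-0.05)] = 0.1975
  C_22 = (1.00)(0.70) − (-0.45)(-0.40) = 0.5200
  C_23 = −[(1.00)(-0.05) − (-0.25)(-0.40)] = 0.1500
  C_31 = (-0.25)(0.00) − (-0.45)(0.65) = 0.2925
  C_32 = −[(1.00)(0.00) − (-0.45)(-0.05)] = 0.0225
  C_33 = (1.00)(0.65) − (-0.25)(-0.05) = 0.6375
det(I−A) = Σ_j (I−A)_1j·C_1j = (1.00)(0.4550) + (-0.25)(0.0350) + (-0.45)(0.2625) = 0.328125
adj(I−A) = Cᵀ =
  [ 0.4550   0.1975   0.2925]
  [ 0.0350   0.5200   0.0225]
  [ 0.2625   0.1500   0.6375]
(I − A)⁻¹ = adj(I−A) / det(I−A) ≈
  [   1.3867     0.6019     0.8914]
  [   0.1067     1.5848     0.0686]
  [   0.8000     0.4571     1.9429]
First solve x = (I − A)⁻¹ d = adj(I−A)·d / det(I−A); in particular x_E = (0.0350·50 + 0.5200·50 + 0.0225·230) / 0.328125 = 32.925 / 0.328125 ≈ 100.3429.
Intermediate flow from D to E: z_DE = a_DE · x_E = 0.05 × 32.925 / 0.328125 = 1.64625 / 0.328125 ≈ 5.02.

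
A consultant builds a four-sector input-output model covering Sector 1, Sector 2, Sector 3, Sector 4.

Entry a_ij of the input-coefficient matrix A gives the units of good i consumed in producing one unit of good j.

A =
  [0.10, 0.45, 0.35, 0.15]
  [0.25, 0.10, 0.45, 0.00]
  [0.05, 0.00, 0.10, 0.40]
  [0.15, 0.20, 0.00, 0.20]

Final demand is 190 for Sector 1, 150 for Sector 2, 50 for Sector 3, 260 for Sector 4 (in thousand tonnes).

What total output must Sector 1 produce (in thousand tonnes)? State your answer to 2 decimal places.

I − A =
  [   0.90    -0.45    -0.35    -0.15]
  [  -0.25     0.90    -0.45     0.00]
  [  -0.05     0.00     0.90    -0.40]
  [  -0.15    -0.20     0.00     0.80]
Compute the cofactors C_ij = (−1)^(i+j)·(3×3 minor ij) of I−A; the adjugate is their transpose:
adj(I−A) = Cᵀ =
  [ 0.612000   0.379000   0.427500   0.328500]
  [ 0.225000   0.592750   0.383875   0.234125]
  [ 0.110000   0.118500   0.530250   0.285750]
  [ 0.171000   0.219250   0.176125   0.601875]
det(I−A) = Σ_j (I−A)_1j·C_1j = (0.90)(0.612000) + (-0.45)(0.225000) + (-0.35)(0.110000) + (-0.15)(0.171000) = 0.3854
(I − A)⁻¹ = adj(I−A) / det(I−A) ≈
  [   1.5880     0.9834     1.1092     0.8524]
  [   0.5838     1.5380     0.9960     0.6075]
  [   0.2854     0.3075     1.3758     0.7414]
  [   0.4437     0.5689     0.4570     1.5617]
x = (I − A)⁻¹ d = adj(I−A)·d / det(I−A), with det(I−A) = 0.3854:
  x_1 = (0.612000·190 + 0.379000·150 + 0.427500·50 + 0.328500·260) / 0.3854 = 279.915 / 0.3854 ≈ 726.30
  x_2 = (0.225000·190 + 0.592750·150 + 0.383875·50 + 0.234125·260) / 0.3854 = 211.72875 / 0.3854 ≈ 549.37
  x_3 = (0.110000·190 + 0.118500·150 + 0.530250·50 + 0.285750·260) / 0.3854 = 139.4825 / 0.3854 ≈ 361.92
  x_4 = (0.171000·190 + 0.219250·150 + 0.176125·50 + 0.601875·260) / 0.3854 = 230.67125 / 0.3854 ≈ 598.52

x_1 = 726.30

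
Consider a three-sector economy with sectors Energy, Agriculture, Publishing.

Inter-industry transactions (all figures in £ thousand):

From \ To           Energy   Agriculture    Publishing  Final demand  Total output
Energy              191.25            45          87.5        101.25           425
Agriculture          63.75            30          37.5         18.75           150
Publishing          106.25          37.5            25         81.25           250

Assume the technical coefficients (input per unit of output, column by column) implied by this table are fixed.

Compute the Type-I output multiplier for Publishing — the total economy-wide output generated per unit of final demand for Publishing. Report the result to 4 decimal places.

Technical coefficients a_ij = z_ij / X_j:
  a_11 = 191.25/425 = 0.45, a_21 = 63.75/425 = 0.15, a_31 = 106.25/425 = 0.25
  a_12 = 45/150 = 0.30, a_22 = 30/150 = 0.20, a_32 = 37.5/150 = 0.25
  a_13 = 87.5/250 = 0.35, a_23 = 37.5/250 = 0.15, a_33 = 25/250 = 0.10
I − A =
  [   0.55    -0.30    -0.35]
  [  -0.15     0.80    -0.15]
  [  -0.25    -0.25     0.90]
Cofactors of I−A, C_ij = (−1)^(i+j)·(minor ij) (rows/columns in the sector order above):
  C_11 = (0.80)(0.90) − (-0.15)(-0.25) = 0.6825
  C_12 = −[(-0.15)(0.90) − (-0.15)(-0.25)] = 0.1725
  C_13 = (-0.15)(-0.25) − (0.80)(-0.25) = 0.2375
  C_21 = −[(-0.30)(0.90) − (-0.35)(-0.25)] = 0.3575
  C_22 = (0.55)(0.90) − (-0.35)(-0.25) = 0.4075
  C_23 = −[(0.55)(-0.25) − (-0.30)(-0.25)] = 0.2125
  C_31 = (-0.30)(-0.15) − (-0.35)(0.80) = 0.3250
  C_32 = −[(0.55)(-0.15) − (-0.35)(-0.15)] = 0.1350
  C_33 = (0.55)(0.80) − (-0.30)(-0.15) = 0.3950
det(I−A) = Σ_j (I−A)_1j·C_1j = (0.55)(0.6825) + (-0.30)(0.1725) + (-0.35)(0.2375) = 0.2405
adj(I−A) = Cᵀ =
  [ 0.6825   0.3575   0.3250]
  [ 0.1725   0.4075   0.1350]
  [ 0.2375   0.2125   0.3950]
(I − A)⁻¹ = adj(I−A) / det(I−A) ≈
  [   2.83784     1.48649     1.35135]
  [   0.71726     1.69439     0.56133]
  [   0.98753     0.88358     1.64241]
The output multiplier for sector j is the column-j sum of the Leontief inverse (I − A)⁻¹ = adj(I−A) / det(I−A).
Column 3 of adj(I−A): (0.3250, 0.1350, 0.3950); det(I−A) = 0.2405.
m_3 = (0.3250 + 0.1350 + 0.3950) / 0.2405 = 0.855 / 0.2405 ≈ 3.5551.

m_3 = 3.5551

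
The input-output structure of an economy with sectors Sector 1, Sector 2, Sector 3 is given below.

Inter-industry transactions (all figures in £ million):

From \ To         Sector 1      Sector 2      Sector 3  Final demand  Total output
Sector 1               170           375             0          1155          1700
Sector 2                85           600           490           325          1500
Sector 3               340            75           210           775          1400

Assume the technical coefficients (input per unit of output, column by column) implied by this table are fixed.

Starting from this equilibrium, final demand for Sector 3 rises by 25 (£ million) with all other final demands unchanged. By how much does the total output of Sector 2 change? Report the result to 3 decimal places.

Δx_2 = 18.970

Technical coefficients a_ij = z_ij / X_j:
  a_11 = 170/1700 = 0.10, a_21 = 85/1700 = 0.05, a_31 = 340/1700 = 0.20
  a_12 = 375/1500 = 0.25, a_22 = 600/1500 = 0.40, a_32 = 75/1500 = 0.05
  a_13 = 0/1400 = 0.00, a_23 = 490/1400 = 0.35, a_33 = 210/1400 = 0.15
I − A =
  [   0.90    -0.25     0.00]
  [  -0.05     0.60    -0.35]
  [  -0.20    -0.05     0.85]
Cofactors of I−A, C_ij = (−1)^(i+j)·(minor ij) (rows/columns in the sector order above):
  C_11 = (0.60)(0.85) − (-0.35)(-0.05) = 0.4925
  C_12 = −[(-0.05)(0.85) − (-0.35)(-0.20)] = 0.1125
  C_13 = (-0.05)(-0.05) − (0.60)(-0.20) = 0.1225
  C_21 = −[(-0.25)(0.85) − (0.00)(-0.05)] = 0.2125
  C_22 = (0.90)(0.85) − (0.00)(-0.20) = 0.7650
  C_23 = −[(0.90)(-0.05) − (-0.25)(-0.20)] = 0.0950
  C_31 = (-0.25)(-0.35) − (0.00)(0.60) = 0.0875
  C_32 = −[(0.90)(-0.35) − (0.00)(-0.05)] = 0.3150
  C_33 = (0.90)(0.60) − (-0.25)(-0.05) = 0.5275
det(I−A) = Σ_j (I−A)_1j·C_1j = (0.90)(0.4925) + (-0.25)(0.1125) + (0.00)(0.1225) = 0.415125
adj(I−A) = Cᵀ =
  [ 0.4925   0.2125   0.0875]
  [ 0.1125   0.7650   0.3150]
  [ 0.1225   0.0950   0.5275]
(I − A)⁻¹ = adj(I−A) / det(I−A) ≈
  [   1.1864     0.5119     0.2108]
  [   0.2710     1.8428     0.7588]
  [   0.2951     0.2288     1.2707]
Δx = (I − A)⁻¹ Δd with Δd having +25 in the Sector 3 component and 0 elsewhere.
So Δx_2 = L_23 · (+25), where L_23 = adj(I−A)_23 / det(I−A) = 0.3150 / 0.415125.
Δx_2 = 0.3150 × (+25) / 0.415125 = 7.875 / 0.415125 ≈ 18.970.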